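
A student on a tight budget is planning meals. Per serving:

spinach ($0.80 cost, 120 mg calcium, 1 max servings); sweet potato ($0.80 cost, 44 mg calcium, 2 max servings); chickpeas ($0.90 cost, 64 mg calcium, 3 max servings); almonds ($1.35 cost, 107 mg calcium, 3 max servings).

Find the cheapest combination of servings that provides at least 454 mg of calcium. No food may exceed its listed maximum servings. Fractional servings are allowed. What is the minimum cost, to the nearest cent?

$5.03

Cost per mg of calcium: spinach $0.0067, almonds $0.0126, chickpeas $0.0141, sweet potato $0.0182.
Take 1 serving of spinach: +120.0 mg calcium for $0.80 (total $0.80, still need 334.0 mg).
Take 3 servings of almonds: +321.0 mg calcium for $4.05 (total $4.85, still need 13.0 mg).
Take 0.2031 servings of chickpeas: +13.0 mg calcium for $0.18 (total $5.03, still need 0.0 mg).
Filling from the cheapest source first is optimal under one linear minimum: $5.03.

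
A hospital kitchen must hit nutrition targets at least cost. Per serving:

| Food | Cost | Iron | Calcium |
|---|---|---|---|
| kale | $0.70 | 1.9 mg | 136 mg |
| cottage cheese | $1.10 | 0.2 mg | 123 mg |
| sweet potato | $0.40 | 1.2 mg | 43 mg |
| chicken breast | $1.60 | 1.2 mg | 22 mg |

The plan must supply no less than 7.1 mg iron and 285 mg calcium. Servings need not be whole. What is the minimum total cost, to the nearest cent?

$2.40

With two linear requirements the optimum uses one or two foods; enumerate the corners.
kale only: max(7.1/1.9, 285/136) = 3.737 servings → $2.62.
cottage cheese only: max(7.1/0.2, 285/123) = 35.5 servings → $39.05.
sweet potato only: max(7.1/1.2, 285/43) = 6.628 servings → $2.65.
chicken breast only: max(7.1/1.2, 285/22) = 12.95 servings → $20.73.
kale + cottage cheese: the both-tight solution has a negative serving — not a feasible corner.
kale + sweet potato with both tight: 0.4503 servings and 5.204 servings → $2.40.
kale + chicken breast with both tight: 1.53 servings and 3.493 servings → $6.66.
cottage cheese + sweet potato with both tight: 0.264 servings and 5.873 servings → $2.64.
cottage cheese + chicken breast with both tight: 1.297 servings and 5.7 servings → $10.55.
sweet potato + chicken breast: intersection lies outside the first quadrant.
Cheapest feasible corner: $2.40.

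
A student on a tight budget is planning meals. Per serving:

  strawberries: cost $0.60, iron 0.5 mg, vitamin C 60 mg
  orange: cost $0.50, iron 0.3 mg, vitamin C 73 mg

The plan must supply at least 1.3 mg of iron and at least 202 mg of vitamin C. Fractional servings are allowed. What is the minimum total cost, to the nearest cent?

strawberries only: max(1.3/0.5, 202/60) = 3.367 servings → $2.02.
orange only: max(1.3/0.3, 202/73) = 4.333 servings → $2.17.
strawberries + orange with both tight: 1.854 servings and 1.243 servings → $1.73.
So the least-cost plan costs $1.73.

$1.73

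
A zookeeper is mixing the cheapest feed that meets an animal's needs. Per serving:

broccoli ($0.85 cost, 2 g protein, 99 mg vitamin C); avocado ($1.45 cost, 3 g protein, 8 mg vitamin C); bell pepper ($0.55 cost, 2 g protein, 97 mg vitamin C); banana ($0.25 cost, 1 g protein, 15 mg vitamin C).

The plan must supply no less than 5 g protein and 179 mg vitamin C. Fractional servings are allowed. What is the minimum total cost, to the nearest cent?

$1.33

The cheapest plan sits at a corner of the feasible region — with two constraints it uses at most two foods.
broccoli only: max(5/2, 179/99) = 2.5 servings → $2.12.
avocado only: max(5/3, 179/8) = 22.38 servings → $32.44.
bell pepper only: max(5/2, 179/97) = 2.5 servings → $1.38.
banana only: max(5/1, 179/15) = 11.93 servings → $2.98.
broccoli + avocado with both tight: 1.769 servings and 0.4875 servings → $2.21.
broccoli + bell pepper: intersection lies outside the first quadrant.
broccoli + banana with both tight: 1.507 servings and 1.986 servings → $1.78.
avocado + bell pepper with both tight: 0.4618 servings and 1.807 servings → $1.66.
avocado + banana: intersection lies outside the first quadrant.
bell pepper + banana with both tight: 1.552 servings and 1.896 servings → $1.33.
Cheapest feasible corner: $1.33.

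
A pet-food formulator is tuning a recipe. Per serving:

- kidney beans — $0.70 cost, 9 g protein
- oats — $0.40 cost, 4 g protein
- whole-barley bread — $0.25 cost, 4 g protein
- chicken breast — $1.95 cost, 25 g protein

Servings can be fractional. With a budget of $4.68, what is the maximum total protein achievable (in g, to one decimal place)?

Protein per dollar: whole-barley bread 16, kidney beans 12.86, chicken breast 12.82, oats 10.
With no serving limits, spend the whole cost allowance on whole-barley bread: $4.68 / $0.25 × 4 g = 74.9 g.

74.9 g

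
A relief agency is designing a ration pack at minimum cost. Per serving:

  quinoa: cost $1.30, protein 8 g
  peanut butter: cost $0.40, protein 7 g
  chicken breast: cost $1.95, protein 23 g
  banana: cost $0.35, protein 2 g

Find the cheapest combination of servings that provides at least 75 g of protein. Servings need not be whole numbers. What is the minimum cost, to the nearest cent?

$4.29

Cost per g of protein: peanut butter $0.0571, chicken breast $0.0848, quinoa $0.1625, banana $0.1750.
With no serving limits, use only peanut butter: 75 g / 7 g = 10.71 servings × $0.40 = $4.29.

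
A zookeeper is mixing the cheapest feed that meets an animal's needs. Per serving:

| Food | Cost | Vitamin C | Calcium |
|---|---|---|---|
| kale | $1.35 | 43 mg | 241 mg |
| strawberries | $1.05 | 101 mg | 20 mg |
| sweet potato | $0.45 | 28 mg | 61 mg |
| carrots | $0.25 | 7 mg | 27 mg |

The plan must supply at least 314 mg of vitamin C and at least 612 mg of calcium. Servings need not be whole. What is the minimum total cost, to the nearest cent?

$4.84

kale only: max(314/43, 612/241) = 7.302 servings → $9.86.
strawberries only: max(314/101, 612/20) = 30.6 servings → $32.13.
sweet potato only: max(314/28, 612/61) = 11.21 servings → $5.05.
carrots only: max(314/7, 612/27) = 44.86 servings → $11.21.
kale + strawberries with both tight: 2.365 servings and 2.102 servings → $5.40.
kale + sweet potato with both targets exact would need a negative amount; discard.
kale + carrots: intersection lies outside the first quadrant.
strawberries + sweet potato with both tight: 0.3603 servings and 9.915 servings → $4.84.
strawberries + carrots with both tight: 1.621 servings and 21.47 servings → $7.07.
sweet potato + carrots: intersection lies outside the first quadrant.
The minimum over all feasible corners is $4.84.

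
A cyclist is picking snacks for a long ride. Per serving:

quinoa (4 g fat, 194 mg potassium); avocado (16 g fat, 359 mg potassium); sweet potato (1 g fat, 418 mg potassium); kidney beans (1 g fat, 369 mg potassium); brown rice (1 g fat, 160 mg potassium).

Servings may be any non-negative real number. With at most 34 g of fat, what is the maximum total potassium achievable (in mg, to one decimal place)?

14212.0 mg

Potassium per g fat: sweet potato 418, kidney beans 369, brown rice 160, quinoa 48.5, avocado 22.44.
With no serving limits, spend the whole fat allowance on sweet potato: 34 g / 1 g × 418 mg = 14212.0 mg.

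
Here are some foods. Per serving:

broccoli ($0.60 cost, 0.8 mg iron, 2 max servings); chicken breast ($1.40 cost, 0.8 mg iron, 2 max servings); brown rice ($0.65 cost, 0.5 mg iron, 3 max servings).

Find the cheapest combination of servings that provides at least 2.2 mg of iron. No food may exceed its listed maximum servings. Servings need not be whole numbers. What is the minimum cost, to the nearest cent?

Cost per mg of iron: broccoli $0.7500, brown rice $1.3000, chicken breast $1.7500.
Take 2 servings of broccoli: +1.6 mg iron for $1.20 (total $1.20, still need 0.6 mg).
Take 1.2 servings of brown rice: +0.6 mg iron for $0.78 (total $1.98, still need 0.0 mg).
Greedy by cheapest-per-mg is optimal for a single linear constraint, so the minimum cost is $1.98.

$1.98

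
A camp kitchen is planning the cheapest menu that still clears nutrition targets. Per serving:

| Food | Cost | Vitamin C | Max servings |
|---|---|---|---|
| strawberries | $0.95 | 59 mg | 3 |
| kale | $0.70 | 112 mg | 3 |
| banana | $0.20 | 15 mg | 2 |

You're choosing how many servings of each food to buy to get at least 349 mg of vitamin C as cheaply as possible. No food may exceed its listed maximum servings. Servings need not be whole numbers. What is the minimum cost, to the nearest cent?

$2.27

Cost per mg of vitamin C: kale $0.0063, banana $0.0133, strawberries $0.0161.
Take 3 servings of kale: +336.0 mg vitamin C for $2.10 (total $2.10, still need 13.0 mg).
Take 0.8667 servings of banana: +13.0 mg vitamin C for $0.17 (total $2.27, still need 0.0 mg).
Filling from the cheapest source first is optimal under one linear minimum: $2.27.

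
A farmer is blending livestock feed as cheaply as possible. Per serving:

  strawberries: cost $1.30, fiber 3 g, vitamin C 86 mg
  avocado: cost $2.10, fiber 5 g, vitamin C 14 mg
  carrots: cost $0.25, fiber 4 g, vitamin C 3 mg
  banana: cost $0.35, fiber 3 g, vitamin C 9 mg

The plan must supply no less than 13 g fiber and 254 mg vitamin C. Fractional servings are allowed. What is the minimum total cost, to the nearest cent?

$4.06

For a min-cost LP with two ≥-constraints, a basic feasible solution has at most two positive variables.
strawberries only: max(13/3, 254/86) = 4.333 servings → $5.63.
avocado only: max(13/5, 254/14) = 18.14 servings → $38.10.
carrots only: max(13/4, 254/3) = 84.67 servings → $21.17.
banana only: max(13/3, 254/9) = 28.22 servings → $9.88.
strawberries + avocado with both tight: 2.804 servings and 0.9175 servings → $5.57.
strawberries + carrots with both tight: 2.916 servings and 1.063 servings → $4.06.
strawberries + banana with both tight: 2.792 servings and 1.541 servings → $4.17.
avocado + carrots: intersection lies outside the first quadrant.
avocado + banana: the both-tight solution has a negative serving — not a feasible corner.
carrots + banana with both targets exact would need a negative amount; discard.
Cheapest feasible corner: $4.06.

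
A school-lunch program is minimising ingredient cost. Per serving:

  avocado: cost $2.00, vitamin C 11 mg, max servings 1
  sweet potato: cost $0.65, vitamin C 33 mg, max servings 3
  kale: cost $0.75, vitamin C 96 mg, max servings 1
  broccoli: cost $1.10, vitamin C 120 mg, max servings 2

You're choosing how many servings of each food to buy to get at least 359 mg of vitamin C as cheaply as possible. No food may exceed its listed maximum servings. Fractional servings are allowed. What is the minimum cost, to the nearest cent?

Cost per mg of vitamin C: kale $0.0078, broccoli $0.0092, sweet potato $0.0197, avocado $0.1818.
Take 1 serving of kale: +96.0 mg vitamin C for $0.75 (total $0.75, still need 263.0 mg).
Take 2 servings of broccoli: +240.0 mg vitamin C for $2.20 (total $2.95, still need 23.0 mg).
Take 0.697 servings of sweet potato: +23.0 mg vitamin C for $0.45 (total $3.40, still need 0.0 mg).
Filling from the cheapest source first is optimal under one linear minimum: $3.40.

$3.40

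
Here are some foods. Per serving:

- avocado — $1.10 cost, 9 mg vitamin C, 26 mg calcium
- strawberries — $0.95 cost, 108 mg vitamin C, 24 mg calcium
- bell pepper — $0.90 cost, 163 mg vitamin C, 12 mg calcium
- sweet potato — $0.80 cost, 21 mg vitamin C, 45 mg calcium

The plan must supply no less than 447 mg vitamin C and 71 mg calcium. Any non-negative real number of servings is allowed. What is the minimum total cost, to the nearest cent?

$3.07

avocado only: max(447/9, 71/26) = 49.67 servings → $54.63.
strawberries only: max(447/108, 71/24) = 4.139 servings → $3.93.
bell pepper only: max(447/163, 71/12) = 5.917 servings → $5.33.
sweet potato only: max(447/21, 71/45) = 21.29 servings → $17.03.
avocado + strawberries: the both-tight solution has a negative serving — not a feasible corner.
avocado + bell pepper with both tight: 1.503 servings and 2.659 servings → $4.05.
avocado + sweet potato: intersection lies outside the first quadrant.
strawberries + bell pepper with both tight: 2.373 servings and 1.17 servings → $3.31.
strawberries + sweet potato with both targets exact would need a negative amount; discard.
bell pepper + sweet potato with both tight: 2.629 servings and 0.8766 servings → $3.07.
Cheapest feasible corner: $3.07.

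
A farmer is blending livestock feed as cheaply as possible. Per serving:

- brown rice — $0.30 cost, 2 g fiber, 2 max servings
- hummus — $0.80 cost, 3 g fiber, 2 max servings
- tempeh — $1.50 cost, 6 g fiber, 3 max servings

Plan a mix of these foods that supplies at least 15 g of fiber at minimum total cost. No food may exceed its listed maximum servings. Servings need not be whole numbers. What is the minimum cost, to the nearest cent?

$3.35

Cost per g of fiber: brown rice $0.1500, tempeh $0.2500, hummus $0.2667.
Take 2 servings of brown rice: +4.0 g fiber for $0.60 (total $0.60, still need 11.0 g).
Take 1.833 servings of tempeh: +11.0 g fiber for $2.75 (total $3.35, still need 0.0 g).
Filling from the cheapest source first is optimal under one linear minimum: $3.35.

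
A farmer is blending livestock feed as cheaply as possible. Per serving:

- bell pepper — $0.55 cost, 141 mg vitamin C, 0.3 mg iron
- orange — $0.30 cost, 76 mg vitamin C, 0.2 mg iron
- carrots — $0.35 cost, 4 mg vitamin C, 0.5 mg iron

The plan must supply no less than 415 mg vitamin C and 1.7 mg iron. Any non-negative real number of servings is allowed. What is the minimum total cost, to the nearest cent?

Two binding constraints pin down two serving amounts, so the optimal mix uses at most two foods. The candidates are each food alone (scaled to the tighter of vitamin C/iron) and each pair with both constraints tight.
bell pepper only: max(415/141, 1.7/0.3) = 5.667 servings → $3.12.
orange only: max(415/76, 1.7/0.2) = 8.5 servings → $2.55.
carrots only: max(415/4, 1.7/0.5) = 103.8 servings → $36.31.
bell pepper + orange: the both-tight solution has a negative serving — not a feasible corner.
bell pepper + carrots with both tight: 2.896 servings and 1.662 servings → $2.17.
orange + carrots with both tight: 5.395 servings and 1.242 servings → $2.05.
The minimum over all feasible corners is $2.05.

$2.05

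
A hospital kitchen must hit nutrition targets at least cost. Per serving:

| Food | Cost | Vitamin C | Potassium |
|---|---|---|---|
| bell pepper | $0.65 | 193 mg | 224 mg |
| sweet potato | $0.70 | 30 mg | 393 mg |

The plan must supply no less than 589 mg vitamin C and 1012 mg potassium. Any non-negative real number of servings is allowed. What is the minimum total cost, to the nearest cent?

$2.53

Two binding constraints pin down two serving amounts, so the optimal mix uses at most two foods. The candidates are each food alone (scaled to the tighter of vitamin C/potassium) and each pair with both constraints tight.
bell pepper only: max(589/193, 1012/224) = 4.518 servings → $2.94.
sweet potato only: max(589/30, 1012/393) = 19.63 servings → $13.74.
bell pepper + sweet potato with both tight: 2.909 servings and 0.9168 servings → $2.53.
So the least-cost plan costs $2.53.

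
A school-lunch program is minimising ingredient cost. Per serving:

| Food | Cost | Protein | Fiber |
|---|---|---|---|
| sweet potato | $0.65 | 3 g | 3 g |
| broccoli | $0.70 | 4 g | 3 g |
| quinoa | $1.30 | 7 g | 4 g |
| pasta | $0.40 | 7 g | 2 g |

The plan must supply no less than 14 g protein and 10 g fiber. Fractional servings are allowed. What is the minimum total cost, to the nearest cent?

For a min-cost LP with two ≥-constraints, a basic feasible solution has at most two positive variables.
sweet potato only: max(14/3, 10/3) = 4.667 servings → $3.03.
broccoli only: max(14/4, 10/3) = 3.5 servings → $2.45.
quinoa only: max(14/7, 10/4) = 2.5 servings → $3.25.
pasta only: max(14/7, 10/2) = 5 servings → $2.00.
sweet potato + broccoli: intersection lies outside the first quadrant.
sweet potato + quinoa with both tight: 1.556 servings and 1.333 servings → $2.74.
sweet potato + pasta with both tight: 2.8 servings and 0.8 servings → $2.14.
broccoli + quinoa with both tight: 2.8 servings and 0.4 servings → $2.48.
broccoli + pasta with both tight: 3.231 servings and 0.1538 servings → $2.32.
quinoa + pasta with both targets exact would need a negative amount; discard.
Cheapest feasible corner: $2.00.

$2.00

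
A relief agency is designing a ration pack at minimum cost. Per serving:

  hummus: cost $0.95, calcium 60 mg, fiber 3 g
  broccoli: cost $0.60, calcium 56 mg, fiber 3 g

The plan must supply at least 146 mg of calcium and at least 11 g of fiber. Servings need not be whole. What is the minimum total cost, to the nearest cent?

hummus only: max(146/60, 11/3) = 3.667 servings → $3.48.
broccoli only: max(146/56, 11/3) = 3.667 servings → $2.20.
hummus + broccoli: intersection lies outside the first quadrant.
So the least-cost plan costs $2.20.

$2.20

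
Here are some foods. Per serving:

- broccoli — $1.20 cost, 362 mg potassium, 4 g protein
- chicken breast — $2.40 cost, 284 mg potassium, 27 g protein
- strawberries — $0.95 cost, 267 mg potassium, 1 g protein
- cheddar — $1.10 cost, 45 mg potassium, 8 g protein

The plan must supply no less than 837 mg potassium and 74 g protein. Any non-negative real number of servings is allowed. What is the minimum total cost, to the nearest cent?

Minimising a linear cost over {potassium ≥ 837, protein ≥ 74, servings ≥ 0} — the optimum is at a vertex, using one or two foods.
broccoli only: max(837/362, 74/4) = 18.5 servings → $22.20.
chicken breast only: max(837/284, 74/27) = 2.947 servings → $7.07.
strawberries only: max(837/267, 74/1) = 74 servings → $70.30.
cheddar only: max(837/45, 74/8) = 18.6 servings → $20.46.
broccoli + chicken breast with both tight: 0.1833 servings and 2.714 servings → $6.73.
broccoli + strawberries with both targets exact would need a negative amount; discard.
broccoli + cheddar with both tight: 1.239 servings and 8.63 servings → $10.98.
chicken breast + strawberries with both tight: 2.732 servings and 0.2286 servings → $6.77.
chicken breast + cheddar: the both-tight solution has a negative serving — not a feasible corner.
strawberries + cheddar with both tight: 1.61 servings and 9.049 servings → $11.48.
So the least-cost plan costs $6.73.

$6.73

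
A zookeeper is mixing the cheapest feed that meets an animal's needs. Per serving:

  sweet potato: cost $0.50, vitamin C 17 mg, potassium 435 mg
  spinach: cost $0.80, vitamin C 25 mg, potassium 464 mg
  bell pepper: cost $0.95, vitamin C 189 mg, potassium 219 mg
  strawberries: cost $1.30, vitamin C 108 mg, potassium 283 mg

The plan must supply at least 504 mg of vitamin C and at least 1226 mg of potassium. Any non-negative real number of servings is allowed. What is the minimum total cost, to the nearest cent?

Compare the cost at each extreme point of the feasible region.
sweet potato only: max(504/17, 1226/435) = 29.65 servings → $14.82.
spinach only: max(504/25, 1226/464) = 20.16 servings → $16.13.
bell pepper only: max(504/189, 1226/219) = 5.598 servings → $5.32.
strawberries only: max(504/108, 1226/283) = 4.667 servings → $6.07.
sweet potato + spinach with both targets exact would need a negative amount; discard.
sweet potato + bell pepper with both tight: 1.546 servings and 2.528 servings → $3.17.
sweet potato + strawberries with both targets exact would need a negative amount; discard.
spinach + bell pepper with both tight: 1.476 servings and 2.471 servings → $3.53.
spinach + strawberries: intersection lies outside the first quadrant.
bell pepper + strawberries with both tight: 0.3427 servings and 4.067 servings → $5.61.
The minimum over all feasible corners is $3.17.

$3.17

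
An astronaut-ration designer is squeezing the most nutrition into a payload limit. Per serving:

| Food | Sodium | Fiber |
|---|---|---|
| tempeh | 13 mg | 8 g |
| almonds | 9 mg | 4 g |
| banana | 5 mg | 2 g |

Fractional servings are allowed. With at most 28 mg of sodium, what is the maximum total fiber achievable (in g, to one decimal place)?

17.2 g

Fiber per mg sodium: tempeh 0.6154, almonds 0.4444, banana 0.4.
With no serving limits, spend the whole sodium allowance on tempeh: 28 mg / 13 mg × 8 g = 17.2 g.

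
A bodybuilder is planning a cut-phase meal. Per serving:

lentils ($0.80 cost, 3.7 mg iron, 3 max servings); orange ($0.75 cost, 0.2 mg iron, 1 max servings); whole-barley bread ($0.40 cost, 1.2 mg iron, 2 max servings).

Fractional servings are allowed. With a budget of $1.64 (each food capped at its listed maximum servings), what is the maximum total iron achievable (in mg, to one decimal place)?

7.6 mg

Iron per dollar: lentils 4.625, whole-barley bread 3, orange 0.2667.
Take 2.05 servings of lentils: spends $1.64, +7.6 mg iron (running total 7.6 mg).
Greedy by best ratio exhausts the cost allowance optimally: 7.6 mg.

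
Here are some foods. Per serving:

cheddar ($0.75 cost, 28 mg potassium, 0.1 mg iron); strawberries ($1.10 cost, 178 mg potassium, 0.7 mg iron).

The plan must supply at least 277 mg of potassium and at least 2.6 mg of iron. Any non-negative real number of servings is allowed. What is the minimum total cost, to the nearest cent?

$4.09

Compare the cost at each extreme point of the feasible region.
cheddar only: max(277/28, 2.6/0.1) = 26 servings → $19.50.
strawberries only: max(277/178, 2.6/0.7) = 3.714 servings → $4.09.
cheddar + strawberries: the both-tight solution has a negative serving — not a feasible corner.
So the least-cost plan costs $4.09.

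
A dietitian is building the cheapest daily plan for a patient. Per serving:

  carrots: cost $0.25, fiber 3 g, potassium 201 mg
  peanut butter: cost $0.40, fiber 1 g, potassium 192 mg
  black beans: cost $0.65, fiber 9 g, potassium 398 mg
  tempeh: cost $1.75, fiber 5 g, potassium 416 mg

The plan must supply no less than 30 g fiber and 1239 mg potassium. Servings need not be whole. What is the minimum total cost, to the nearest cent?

$2.17

Minimising a linear cost over {fiber ≥ 30, potassium ≥ 1239, servings ≥ 0} — the optimum is at a vertex, using one or two foods.
carrots only: max(30/3, 1239/201) = 10 servings → $2.50.
peanut butter only: max(30/1, 1239/192) = 30 servings → $12.00.
black beans only: max(30/9, 1239/398) = 3.333 servings → $2.17.
tempeh only: max(30/5, 1239/416) = 6 servings → $10.50.
carrots + peanut butter: intersection lies outside the first quadrant.
carrots + black beans: the both-tight solution has a negative serving — not a feasible corner.
carrots + tempeh: intersection lies outside the first quadrant.
peanut butter + black beans: the both-tight solution has a negative serving — not a feasible corner.
peanut butter + tempeh: the both-tight solution has a negative serving — not a feasible corner.
black beans + tempeh: intersection lies outside the first quadrant.
So the least-cost plan costs $2.17.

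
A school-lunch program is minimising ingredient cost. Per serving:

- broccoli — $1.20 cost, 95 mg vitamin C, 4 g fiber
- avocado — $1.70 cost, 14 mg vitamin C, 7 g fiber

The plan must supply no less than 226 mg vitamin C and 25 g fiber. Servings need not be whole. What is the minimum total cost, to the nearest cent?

Check every corner: each single food scaled to meet both minima, and each pair solved so both constraints bind.
broccoli only: max(226/95, 25/4) = 6.25 servings → $7.50.
avocado only: max(226/14, 25/7) = 16.14 servings → $27.44.
broccoli + avocado with both tight: 2.023 servings and 2.415 servings → $6.53.
The minimum over all feasible corners is $6.53.

$6.53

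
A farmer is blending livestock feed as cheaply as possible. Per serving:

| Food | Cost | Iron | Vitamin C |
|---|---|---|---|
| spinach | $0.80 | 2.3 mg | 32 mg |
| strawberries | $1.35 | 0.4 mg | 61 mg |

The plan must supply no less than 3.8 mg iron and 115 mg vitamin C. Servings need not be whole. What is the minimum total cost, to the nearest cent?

$2.68

With two linear requirements the optimum uses one or two foods; enumerate the corners.
spinach only: max(3.8/2.3, 115/32) = 3.594 servings → $2.88.
strawberries only: max(3.8/0.4, 115/61) = 9.5 servings → $12.82.
spinach + strawberries with both tight: 1.457 servings and 1.121 servings → $2.68.
The minimum over all feasible corners is $2.68.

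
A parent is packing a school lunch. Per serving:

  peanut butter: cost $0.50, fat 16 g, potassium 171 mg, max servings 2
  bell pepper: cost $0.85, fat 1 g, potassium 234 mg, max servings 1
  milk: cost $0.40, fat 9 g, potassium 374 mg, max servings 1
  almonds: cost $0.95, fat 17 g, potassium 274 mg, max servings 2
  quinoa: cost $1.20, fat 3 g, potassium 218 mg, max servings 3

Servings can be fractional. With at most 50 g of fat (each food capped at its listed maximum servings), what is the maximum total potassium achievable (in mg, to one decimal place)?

Potassium per g fat: bell pepper 234, quinoa 72.67, milk 41.56, almonds 16.12, peanut butter 10.69.
Take 1 serving of bell pepper: uses 1 g fat, +234.0 mg potassium (running total 234.0 mg).
Take 3 servings of quinoa: uses 9 g fat, +654.0 mg potassium (running total 888.0 mg).
Take 1 serving of milk: uses 9 g fat, +374.0 mg potassium (running total 1262.0 mg).
Take 1.824 servings of almonds: uses 31 g fat, +499.6 mg potassium (running total 1761.6 mg).
Filling greedily by potassium-per-g fat is optimal for one linear limit, giving 1761.6 mg.

1761.6 mg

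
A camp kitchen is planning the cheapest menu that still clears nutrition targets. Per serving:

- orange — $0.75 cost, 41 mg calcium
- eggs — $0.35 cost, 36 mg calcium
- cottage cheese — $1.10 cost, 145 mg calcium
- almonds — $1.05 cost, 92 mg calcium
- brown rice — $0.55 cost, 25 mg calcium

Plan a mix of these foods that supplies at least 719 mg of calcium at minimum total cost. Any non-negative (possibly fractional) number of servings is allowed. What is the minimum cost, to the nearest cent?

$5.45

Cost per mg of calcium: cottage cheese $0.0076, eggs $0.0097, almonds $0.0114, orange $0.0183, brown rice $0.0220.
With no serving limits, use only cottage cheese: 719 mg / 145 mg = 4.959 servings × $1.10 = $5.45.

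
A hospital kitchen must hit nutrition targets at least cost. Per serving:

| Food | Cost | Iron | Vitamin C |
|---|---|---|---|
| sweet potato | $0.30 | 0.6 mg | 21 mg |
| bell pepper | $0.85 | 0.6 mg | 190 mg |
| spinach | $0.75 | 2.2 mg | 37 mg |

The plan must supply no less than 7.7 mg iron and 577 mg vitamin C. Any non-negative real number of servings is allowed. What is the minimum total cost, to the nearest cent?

With two linear requirements the optimum uses one or two foods; enumerate the corners.
sweet potato only: max(7.7/0.6, 577/21) = 27.48 servings → $8.24.
bell pepper only: max(7.7/0.6, 577/190) = 12.83 servings → $10.91.
spinach only: max(7.7/2.2, 577/37) = 15.59 servings → $11.70.
sweet potato + bell pepper with both tight: 11.01 servings and 1.82 servings → $4.85.
sweet potato + spinach: the both-tight solution has a negative serving — not a feasible corner.
bell pepper + spinach with both tight: 2.487 servings and 2.822 servings → $4.23.
Cheapest feasible corner: $4.23.

$4.23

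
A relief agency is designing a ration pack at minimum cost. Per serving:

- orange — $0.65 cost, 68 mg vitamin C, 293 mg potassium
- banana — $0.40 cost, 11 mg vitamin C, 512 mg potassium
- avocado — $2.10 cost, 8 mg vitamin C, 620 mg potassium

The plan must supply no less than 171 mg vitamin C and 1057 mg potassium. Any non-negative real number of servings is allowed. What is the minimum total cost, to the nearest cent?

This is a tiny linear program; its minimum lies at a vertex of the feasible set. List the vertices and price them.
orange only: max(171/68, 1057/293) = 3.608 servings → $2.34.
banana only: max(171/11, 1057/512) = 15.55 servings → $6.22.
avocado only: max(171/8, 1057/620) = 21.38 servings → $44.89.
orange + banana with both tight: 2.403 servings and 0.6892 servings → $1.84.
orange + avocado with both tight: 2.45 servings and 0.5468 servings → $2.74.
banana + avocado with both targets exact would need a negative amount; discard.
The minimum over all feasible corners is $1.84.

$1.84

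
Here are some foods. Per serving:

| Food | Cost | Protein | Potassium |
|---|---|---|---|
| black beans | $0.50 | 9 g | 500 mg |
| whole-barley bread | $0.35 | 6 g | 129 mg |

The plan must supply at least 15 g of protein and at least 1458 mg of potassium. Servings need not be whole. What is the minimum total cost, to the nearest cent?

This is a tiny linear program; its minimum lies at a vertex of the feasible set. List the vertices and price them.
black beans only: max(15/9, 1458/500) = 2.916 servings → $1.46.
whole-barley bread only: max(15/6, 1458/129) = 11.3 servings → $3.96.
black beans + whole-barley bread: the both-tight solution has a negative serving — not a feasible corner.
Cheapest feasible corner: $1.46.

$1.46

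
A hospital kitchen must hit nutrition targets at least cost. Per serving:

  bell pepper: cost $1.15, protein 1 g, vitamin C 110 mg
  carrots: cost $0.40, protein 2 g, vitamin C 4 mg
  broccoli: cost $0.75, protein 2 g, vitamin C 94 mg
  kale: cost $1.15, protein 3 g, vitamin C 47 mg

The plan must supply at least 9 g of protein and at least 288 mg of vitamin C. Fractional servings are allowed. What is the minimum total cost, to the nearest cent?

bell pepper only: max(9/1, 288/110) = 9 servings → $10.35.
carrots only: max(9/2, 288/4) = 72 servings → $28.80.
broccoli only: max(9/2, 288/94) = 4.5 servings → $3.38.
kale only: max(9/3, 288/47) = 6.128 servings → $7.05.
bell pepper + carrots with both tight: 2.5 servings and 3.25 servings → $4.17.
bell pepper + broccoli: intersection lies outside the first quadrant.
bell pepper + kale with both tight: 1.558 servings and 2.481 servings → $4.64.
carrots + broccoli with both tight: 1.5 servings and 3 servings → $2.85.
carrots + kale with both targets exact would need a negative amount; discard.
broccoli + kale with both tight: 2.346 servings and 1.436 servings → $3.41.
The minimum over all feasible corners is $2.85.

$2.85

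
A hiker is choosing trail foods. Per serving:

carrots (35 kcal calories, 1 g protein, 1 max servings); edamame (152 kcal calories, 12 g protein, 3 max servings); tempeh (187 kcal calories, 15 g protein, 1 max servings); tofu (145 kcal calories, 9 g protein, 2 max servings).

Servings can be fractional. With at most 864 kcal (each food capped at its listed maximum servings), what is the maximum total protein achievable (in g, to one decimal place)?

Protein per kcal: tempeh 0.08021, edamame 0.07895, tofu 0.06207, carrots 0.02857.
Take 1 serving of tempeh: uses 187 kcal, +15.0 g protein (running total 15.0 g).
Take 3 servings of edamame: uses 456 kcal, +36.0 g protein (running total 51.0 g).
Take 1.524 servings of tofu: uses 221 kcal, +13.7 g protein (running total 64.7 g).
Filling greedily by protein-per-kcal is optimal for one linear limit, giving 64.7 g.

64.7 g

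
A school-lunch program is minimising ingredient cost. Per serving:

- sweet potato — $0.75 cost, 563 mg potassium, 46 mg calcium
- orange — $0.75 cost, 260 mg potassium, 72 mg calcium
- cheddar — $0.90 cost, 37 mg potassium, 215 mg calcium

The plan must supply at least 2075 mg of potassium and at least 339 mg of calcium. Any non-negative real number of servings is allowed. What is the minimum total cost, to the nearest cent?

$3.44

A basic optimal solution has at most two foods positive. Try each food alone and each pair with both targets met exactly.
sweet potato only: max(2075/563, 339/46) = 7.37 servings → $5.53.
orange only: max(2075/260, 339/72) = 7.981 servings → $5.99.
cheddar only: max(2075/37, 339/215) = 56.08 servings → $50.47.
sweet potato + orange with both tight: 2.144 servings and 3.339 servings → $4.11.
sweet potato + cheddar with both tight: 3.633 servings and 0.7994 servings → $3.44.
orange + cheddar: the both-tight solution has a negative serving — not a feasible corner.
So the least-cost plan costs $3.44.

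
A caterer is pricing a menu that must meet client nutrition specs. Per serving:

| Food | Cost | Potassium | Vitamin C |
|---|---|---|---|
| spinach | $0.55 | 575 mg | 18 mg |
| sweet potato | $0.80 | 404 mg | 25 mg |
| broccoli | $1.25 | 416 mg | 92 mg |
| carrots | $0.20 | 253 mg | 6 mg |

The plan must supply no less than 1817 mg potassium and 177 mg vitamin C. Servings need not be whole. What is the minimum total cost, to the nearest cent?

At the optimum either one food covers both requirements or two foods hit both targets exactly; no other combination can be cheaper.
spinach only: max(1817/575, 177/18) = 9.833 servings → $5.41.
sweet potato only: max(1817/404, 177/25) = 7.08 servings → $5.66.
broccoli only: max(1817/416, 177/92) = 4.368 servings → $5.46.
carrots only: max(1817/253, 177/6) = 29.5 servings → $5.90.
spinach + sweet potato: the both-tight solution has a negative serving — not a feasible corner.
spinach + broccoli with both tight: 2.06 servings and 1.521 servings → $3.03.
spinach + carrots: intersection lies outside the first quadrant.
sweet potato + broccoli with both tight: 3.494 servings and 0.9744 servings → $4.01.
sweet potato + carrots: the both-tight solution has a negative serving — not a feasible corner.
broccoli + carrots with both tight: 1.63 servings and 4.501 servings → $2.94.
Cheapest feasible corner: $2.94.

$2.94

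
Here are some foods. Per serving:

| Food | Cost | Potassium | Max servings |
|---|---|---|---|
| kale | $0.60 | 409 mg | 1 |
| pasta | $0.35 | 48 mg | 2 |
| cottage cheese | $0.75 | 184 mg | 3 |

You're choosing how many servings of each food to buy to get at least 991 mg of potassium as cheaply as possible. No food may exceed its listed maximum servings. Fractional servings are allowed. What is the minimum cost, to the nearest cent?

Cost per mg of potassium: kale $0.0015, cottage cheese $0.0041, pasta $0.0073.
Take 1 serving of kale: +409.0 mg potassium for $0.60 (total $0.60, still need 582.0 mg).
Take 3 servings of cottage cheese: +552.0 mg potassium for $2.25 (total $2.85, still need 30.0 mg).
Take 0.625 servings of pasta: +30.0 mg potassium for $0.22 (total $3.07, still need 0.0 mg).
Greedy by cheapest-per-mg is optimal for a single linear constraint, so the minimum cost is $3.07.

$3.07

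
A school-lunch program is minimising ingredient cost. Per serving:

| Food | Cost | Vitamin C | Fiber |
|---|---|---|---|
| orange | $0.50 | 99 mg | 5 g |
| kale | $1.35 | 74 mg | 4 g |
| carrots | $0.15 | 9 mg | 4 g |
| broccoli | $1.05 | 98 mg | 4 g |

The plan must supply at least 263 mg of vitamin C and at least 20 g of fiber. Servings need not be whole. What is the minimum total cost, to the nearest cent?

$1.53

At the optimum either one food covers both requirements or two foods hit both targets exactly; no other combination can be cheaper.
orange only: max(263/99, 20/5) = 4 servings → $2.00.
kale only: max(263/74, 20/4) = 5 servings → $6.75.
carrots only: max(263/9, 20/4) = 29.22 servings → $4.38.
broccoli only: max(263/98, 20/4) = 5 servings → $5.25.
orange + kale with both targets exact would need a negative amount; discard.
orange + carrots with both tight: 2.484 servings and 1.895 servings → $1.53.
orange + broccoli: intersection lies outside the first quadrant.
kale + carrots with both tight: 3.354 servings and 1.646 servings → $4.77.
kale + broccoli with both targets exact would need a negative amount; discard.
carrots + broccoli with both tight: 2.551 servings and 2.449 servings → $2.95.
The minimum over all feasible corners is $1.53.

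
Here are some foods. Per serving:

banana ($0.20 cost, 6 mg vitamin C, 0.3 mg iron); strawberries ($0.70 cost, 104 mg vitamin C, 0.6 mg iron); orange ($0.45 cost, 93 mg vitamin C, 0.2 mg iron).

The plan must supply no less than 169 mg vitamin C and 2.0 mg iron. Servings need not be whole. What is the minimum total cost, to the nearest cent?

$1.75

Check every corner: each single food scaled to meet both minima, and each pair solved so both constraints bind.
banana only: max(169/6, 2.0/0.3) = 28.17 servings → $5.63.
strawberries only: max(169/104, 2.0/0.6) = 3.333 servings → $2.33.
orange only: max(169/93, 2.0/0.2) = 10 servings → $4.50.
banana + strawberries with both tight: 3.862 servings and 1.402 servings → $1.75.
banana + orange with both tight: 5.7 servings and 1.449 servings → $1.79.
strawberries + orange: intersection lies outside the first quadrant.
So the least-cost plan costs $1.75.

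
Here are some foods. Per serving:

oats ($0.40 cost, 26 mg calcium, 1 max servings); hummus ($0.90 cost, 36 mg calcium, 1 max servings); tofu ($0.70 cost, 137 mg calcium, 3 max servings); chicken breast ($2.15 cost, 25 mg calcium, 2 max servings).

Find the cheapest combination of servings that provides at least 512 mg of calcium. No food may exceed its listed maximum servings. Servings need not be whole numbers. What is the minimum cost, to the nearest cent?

$6.75

Cost per mg of calcium: tofu $0.0051, oats $0.0154, hummus $0.0250, chicken breast $0.0860.
Take 3 servings of tofu: +411.0 mg calcium for $2.10 (total $2.10, still need 101.0 mg).
Take 1 serving of oats: +26.0 mg calcium for $0.40 (total $2.50, still need 75.0 mg).
Take 1 serving of hummus: +36.0 mg calcium for $0.90 (total $3.40, still need 39.0 mg).
Take 1.56 servings of chicken breast: +39.0 mg calcium for $3.35 (total $6.75, still need 0.0 mg).
Greedy by cheapest-per-mg is optimal for a single linear constraint, so the minimum cost is $6.75.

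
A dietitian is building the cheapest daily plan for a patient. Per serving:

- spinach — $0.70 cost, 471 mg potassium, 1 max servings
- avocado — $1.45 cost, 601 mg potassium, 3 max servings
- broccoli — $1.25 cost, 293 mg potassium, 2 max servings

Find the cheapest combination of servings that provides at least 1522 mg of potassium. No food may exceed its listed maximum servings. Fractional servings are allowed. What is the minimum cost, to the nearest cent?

$3.24

Cost per mg of potassium: spinach $0.0015, avocado $0.0024, broccoli $0.0043.
Take 1 serving of spinach: +471.0 mg potassium for $0.70 (total $0.70, still need 1051.0 mg).
Take 1.749 servings of avocado: +1051.0 mg potassium for $2.54 (total $3.24, still need 0.0 mg).
Greedy by cheapest-per-mg is optimal for a single linear constraint, so the minimum cost is $3.24.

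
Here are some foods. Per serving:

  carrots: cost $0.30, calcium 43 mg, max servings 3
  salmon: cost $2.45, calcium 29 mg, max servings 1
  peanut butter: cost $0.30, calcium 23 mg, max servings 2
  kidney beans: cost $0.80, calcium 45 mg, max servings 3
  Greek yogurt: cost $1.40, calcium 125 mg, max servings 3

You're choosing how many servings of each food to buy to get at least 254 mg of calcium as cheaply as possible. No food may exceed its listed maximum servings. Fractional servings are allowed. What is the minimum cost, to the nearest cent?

$2.30

Cost per mg of calcium: carrots $0.0070, Greek yogurt $0.0112, peanut butter $0.0130, kidney beans $0.0178, salmon $0.0845.
Take 3 servings of carrots: +129.0 mg calcium for $0.90 (total $0.90, still need 125.0 mg).
Take 1 serving of Greek yogurt: +125.0 mg calcium for $1.40 (total $2.30, still need 0.0 mg).
Greedy by cheapest-per-mg is optimal for a single linear constraint, so the minimum cost is $2.30.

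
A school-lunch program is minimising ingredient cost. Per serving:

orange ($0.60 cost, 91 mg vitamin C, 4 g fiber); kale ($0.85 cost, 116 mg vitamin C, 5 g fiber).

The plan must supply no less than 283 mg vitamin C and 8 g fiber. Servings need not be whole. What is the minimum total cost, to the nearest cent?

$1.87

This is a tiny linear program; its minimum lies at a vertex of the feasible set. List the vertices and price them.
orange only: max(283/91, 8/4) = 3.11 servings → $1.87.
kale only: max(283/116, 8/5) = 2.44 servings → $2.07.
orange + kale with both targets exact would need a negative amount; discard.
So the least-cost plan costs $1.87.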